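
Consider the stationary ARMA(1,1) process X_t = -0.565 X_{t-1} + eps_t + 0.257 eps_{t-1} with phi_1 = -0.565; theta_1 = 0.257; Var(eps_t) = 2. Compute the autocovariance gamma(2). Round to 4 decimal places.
\gamma(2) = 0.4370

Multiply the model equation by X_{t-k} and take expectations. With theta_0 = psi_0 = 1 and psi_j the MA(infinity) weights, this gives
  gamma(k) - sum_i phi_i gamma(k-i) = c_k,
  c_k = sigma^2 * sum_{j=k..q} theta_j psi_{j-k}   (c_k = 0 for k > q),
using gamma(-m) = gamma(m).
psi-weights needed (psi_j = theta_j + sum_i phi_i psi_{j-i}):
  psi_1 = theta_1 + phi_1 = 0.257 + (-0.565) = -0.308
Right-hand sides:
  c_0 = sigma^2 (1 + theta_1 psi_1) = 2 * (1 + (0.257)(-0.308)) = 2 * 0.920844 = 1.841688
  c_1 = sigma^2 theta_1 = 2 * (0.257) = 0.514
  c_2 = 0
Equations for k = 0 and k = 1 (AR order 1):
  gamma(0) = phi_1 gamma(1) + c_0
  gamma(1) = phi_1 gamma(0) + c_1
Substituting the second into the first: gamma(0) (1 - phi_1^2) = c_0 + phi_1 c_1, so
  gamma(0) = (c_0 + phi_1 c_1) / (1 - phi_1^2) = (1.841688 + (-0.565)(0.514)) / (1 - (-0.565)^2) = 1.551278 / 0.680775 = 2.278694.
  gamma(1) = phi_1 gamma(0) + c_1 = (-0.565)(2.278694) + (0.514) = -0.773462.
For k = 2 (> q): gamma(2) = phi_1 gamma(1) = (-0.565)(-0.773462) = 0.437006.
Therefore gamma(2) = 0.4370 (to 4 decimal places).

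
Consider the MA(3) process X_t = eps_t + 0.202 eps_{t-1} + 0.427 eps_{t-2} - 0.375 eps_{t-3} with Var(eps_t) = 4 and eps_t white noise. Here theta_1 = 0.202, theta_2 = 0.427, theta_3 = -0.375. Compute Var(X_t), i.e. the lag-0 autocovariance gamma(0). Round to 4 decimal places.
\gamma(0) = 5.4550

For an MA(q) process X_t = eps_t + sum_i theta_i eps_{t-i} with
Var(eps_t) = sigma^2, the variance is
  gamma(0) = sigma^2 * (1 + sum_i theta_i^2).
  sum_i theta_i^2 = (0.202)^2 + (0.427)^2 + (-0.375)^2 = 0.040804 + 0.182329 + 0.140625 = 0.363758.
  gamma(0) = 4 * (1 + 0.363758) = 4 * 1.363758 = 5.455032, which rounds to 5.4550.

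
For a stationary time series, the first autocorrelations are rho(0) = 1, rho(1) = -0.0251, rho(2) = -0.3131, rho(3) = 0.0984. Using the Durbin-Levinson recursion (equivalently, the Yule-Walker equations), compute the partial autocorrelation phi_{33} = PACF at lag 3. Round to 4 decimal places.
\phi_{33} = 0.0890

The PACF at lag k is phi_{kk}, the last component of the solution
to the Yule-Walker system G_k phi = r_k where
  (G_k)_{ij} = rho(|i - j|), (r_k)_i = rho(i), i,j = 1..k.
Equivalently, Durbin-Levinson gives phi_{kk} iteratively:
  phi_{11} = rho(1)
  phi_{kk} = [rho(k) - sum_{j=1..k-1} phi_{k-1,j} rho(k-j)]
            / [1 - sum_{j=1..k-1} phi_{k-1,j} rho(j)],
  phi_{k,j} = phi_{k-1,j} - phi_{kk} phi_{k-1,k-j},  j = 1..k-1.
Step k = 1:
  phi_11 = rho(1) = -0.0251.
Step k = 2:
  phi_22 = [rho(2) - phi_11 rho(1)] / [1 - phi_11 rho(1)] = [-0.3131 - (-0.0251)(-0.0251)] / [1 - (-0.0251)(-0.0251)]
         = -0.31373001 / 0.99936999 = -0.313928.
  Update: phi_21 = phi_11 - phi_22 phi_11 = -0.0251 - (-0.313928)(-0.0251) = -0.03298.
Step k = 3:
  phi_33 = [rho(3) - phi_21 rho(2) - phi_22 rho(1)] / [1 - phi_21 rho(1) - phi_22 rho(2)]
    numerator   = 0.0984 - (-0.03298)(-0.3131) - (-0.313928)(-0.0251) = 0.0801945
    denominator = 1 - (-0.03298)(-0.0251) - (-0.313928)(-0.3131) = 0.90088142
  phi_33 = 0.0801945 / 0.90088142 = 0.089.
Therefore phi_{33} = 0.0890.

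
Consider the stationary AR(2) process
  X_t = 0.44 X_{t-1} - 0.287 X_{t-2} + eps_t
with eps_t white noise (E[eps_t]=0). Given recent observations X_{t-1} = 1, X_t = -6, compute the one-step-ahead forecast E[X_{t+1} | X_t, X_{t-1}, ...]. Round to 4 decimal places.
E[X_{t+1} \mid \mathcal F_t] = -2.9270

For an AR(p) model X_t = c + sum_i phi_i X_{t-i} + eps_t, the
one-step-ahead conditional mean is
  E[X_{t+1} | X_t, ...] = c + sum_i phi_i X_{t+1-i}.
Substitute known values:
  E[X_{t+1} | ...] = (0.44) * (-6) + (-0.287) * (1)
                   = -2.9270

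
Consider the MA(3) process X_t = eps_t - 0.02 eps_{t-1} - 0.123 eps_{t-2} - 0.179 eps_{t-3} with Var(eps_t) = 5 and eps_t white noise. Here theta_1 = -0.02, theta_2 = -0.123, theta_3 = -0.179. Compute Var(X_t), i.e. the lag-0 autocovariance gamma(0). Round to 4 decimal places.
\gamma(0) = 5.2379

For an MA(q) process X_t = eps_t + sum_i theta_i eps_{t-i} with
Var(eps_t) = sigma^2, the variance is
  gamma(0) = sigma^2 * (1 + sum_i theta_i^2).
  sum_i theta_i^2 = (-0.02)^2 + (-0.123)^2 + (-0.179)^2 = 0.0004 + 0.015129 + 0.032041 = 0.04757.
  gamma(0) = 5 * (1 + 0.04757) = 5 * 1.04757 = 5.23785, which rounds to 5.2379.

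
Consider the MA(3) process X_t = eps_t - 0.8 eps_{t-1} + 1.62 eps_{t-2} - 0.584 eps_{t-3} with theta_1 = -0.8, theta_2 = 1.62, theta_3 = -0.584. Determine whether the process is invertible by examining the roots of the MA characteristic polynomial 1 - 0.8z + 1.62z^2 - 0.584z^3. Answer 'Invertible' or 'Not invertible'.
\text{Not invertible}

The MA(q) characteristic polynomial is P(z) = 1 - 0.8z + 1.62z^2 - 0.584z^3.
Invertibility requires all roots to lie outside the unit circle, i.e. |z| > 1 for every root.
Degree 3: look for a simple real root z0 first, then factor out (1 - z/z0) and solve the remaining quadratic.
Testing z0 = 2.5: P(2.5) = 1 + (-0.8)(2.5) + (1.62)(2.5)^2 + (-0.584)(2.5)^3
  = 1 + (-2) + (10.125) + (-9.125) = 0.  So z_0 = 2.5 is a root, |z_0| = 2.5.
Divide out the factor (1 - 0.4 z) = (1 - z/z0) (since 1/z0 = 0.4):
  P(z) = (1 - 0.4 z)(1 + (-0.4) z + (1.46) z^2)
  [check: z-coef -0.4 - (0.4) = -0.8; z^2-coef 1.46 - (0.4)(-0.4) = 1.62; z^3-coef -(0.4)(1.46) = -0.584.]
Remaining roots from the quadratic factor 1 + (-0.4) z + (1.46) z^2:
  Set 1 + (-0.4) z + (1.46) z^2 = 0, i.e. a z^2 + b z + c = 0 with a = 1.46, b = -0.4, c = 1.
  Discriminant D = b^2 - 4ac = (-0.4)^2 - 4*(1.46)*1 = 0.16 - (5.84) = -5.68.
  D < 0, so the roots are the complex-conjugate pair z = (-b +/- i sqrt(-D)) / (2a) = 0.137 +/- 0.8162i.
  For a conjugate pair |z|^2 = z * conj(z) = (product of roots) = c/a = 1/(1.46) = 0.684932, so |z| = sqrt(0.684932) = 0.8276 for both roots.
Moduli of all roots: 2.5000, 0.8276, 0.8276.
All moduli strictly greater than 1? No.
Verdict: Not invertible.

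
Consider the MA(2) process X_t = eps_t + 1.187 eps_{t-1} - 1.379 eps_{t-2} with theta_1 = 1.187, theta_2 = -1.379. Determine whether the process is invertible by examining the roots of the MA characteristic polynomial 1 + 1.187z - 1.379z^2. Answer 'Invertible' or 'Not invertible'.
\text{Not invertible}

The MA(q) characteristic polynomial is P(z) = 1 + 1.187z - 1.379z^2.
Invertibility requires all roots to lie outside the unit circle, i.e. |z| > 1 for every root.
Set 1 + (1.187) z + (-1.379) z^2 = 0, i.e. a z^2 + b z + c = 0 with a = -1.379, b = 1.187, c = 1.
Discriminant D = b^2 - 4ac = (1.187)^2 - 4*(-1.379)*1 = 1.408969 - (-5.516) = 6.924969.
D >= 0, so the roots are real: z = (-b +/- sqrt(D)) / (2a) = (-1.187 +/- 2.631534) / (-2.758).
  z_1 = (-1.187 + 2.631534) / (-2.758) = -0.5238,   |z_1| = 0.5238.
  z_2 = (-1.187 - 2.631534) / (-2.758) = 1.3845,   |z_2| = 1.3845.
Moduli of all roots: 0.5238, 1.3845.
All moduli strictly greater than 1? No.
Verdict: Not invertible.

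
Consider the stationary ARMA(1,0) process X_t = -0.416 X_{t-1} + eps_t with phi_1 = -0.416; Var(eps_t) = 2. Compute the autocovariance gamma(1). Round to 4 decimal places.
\gamma(1) = -1.0061

Multiply the model equation by X_{t-k} and take expectations. With theta_0 = psi_0 = 1 and psi_j the MA(infinity) weights, this gives
  gamma(k) - sum_i phi_i gamma(k-i) = c_k,
  c_k = sigma^2 * sum_{j=k..q} theta_j psi_{j-k}   (c_k = 0 for k > q),
using gamma(-m) = gamma(m).
Pure AR (q = 0): c_0 = sigma^2 = 2, c_k = 0 for k >= 1.
Equations for k = 0 and k = 1 (AR order 1):
  gamma(0) = phi_1 gamma(1) + c_0
  gamma(1) = phi_1 gamma(0) + c_1
Substituting the second into the first: gamma(0) (1 - phi_1^2) = c_0 + phi_1 c_1, so
  gamma(0) = c_0 / (1 - phi_1^2) = 2 / (1 - (-0.416)^2) = 2 / 0.826944 = 2.418543.
  gamma(1) = phi_1 gamma(0) = (-0.416)(2.418543) = -1.006114.
Therefore gamma(1) = -1.0061 (to 4 decimal places).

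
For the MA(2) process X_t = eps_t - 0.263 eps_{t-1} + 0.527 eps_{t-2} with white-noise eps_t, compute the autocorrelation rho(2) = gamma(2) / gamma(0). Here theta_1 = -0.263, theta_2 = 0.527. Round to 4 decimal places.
\rho(2) = 0.3913

For an MA(q) process with theta_0 = 1, the autocovariance is
  gamma(k) = sigma^2 * sum_{i=0..q-k} theta_i * theta_{i+k},
and rho(k) = gamma(k) / gamma(0). Sigma^2 cancels.
  numerator   = (1)*(0.527) = 0.527.
  denominator = (1)^2 + (-0.263)^2 + (0.527)^2 = 1.346898.
  rho(2) = 0.527 / 1.346898 = 0.3913.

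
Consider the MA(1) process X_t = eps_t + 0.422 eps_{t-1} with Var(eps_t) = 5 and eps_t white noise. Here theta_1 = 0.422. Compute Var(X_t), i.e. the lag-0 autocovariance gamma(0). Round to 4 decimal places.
\gamma(0) = 5.8904

For an MA(q) process X_t = eps_t + sum_i theta_i eps_{t-i} with
Var(eps_t) = sigma^2, the variance is
  gamma(0) = sigma^2 * (1 + sum_i theta_i^2).
  sum_i theta_i^2 = (0.422)^2 = 0.178084.
  gamma(0) = 5 * (1 + 0.178084) = 5 * 1.178084 = 5.89042, which rounds to 5.8904.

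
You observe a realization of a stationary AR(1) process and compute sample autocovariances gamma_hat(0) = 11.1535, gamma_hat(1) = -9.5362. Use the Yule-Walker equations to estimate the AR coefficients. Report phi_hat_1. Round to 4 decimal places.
\hat\phi_{1} = -0.8550

The Yule-Walker equations for an AR(p) process read, in matrix form,
  Gamma_p phi = r_p,   with   (Gamma_p)_{ij} = gamma(|i - j|),
                       (r_p)_i = gamma(i),   i,j = 1..p.
Substitute the sample gammas (Toeplitz matrix and right-hand side of size 1):
  Gamma_p = [[11.1535]]
  r_p     = [-9.5362]
With p = 1 this is the single equation gamma(0) phi_1 = gamma(1):
  phi_hat_1 = gamma(1) / gamma(0) = -9.5362 / 11.1535 = -0.8550.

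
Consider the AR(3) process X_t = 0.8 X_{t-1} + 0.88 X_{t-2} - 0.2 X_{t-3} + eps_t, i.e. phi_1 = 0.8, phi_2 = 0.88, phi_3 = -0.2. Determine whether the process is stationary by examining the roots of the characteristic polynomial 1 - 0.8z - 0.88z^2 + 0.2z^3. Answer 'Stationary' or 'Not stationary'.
\text{Not stationary}

The AR(p) characteristic polynomial is P(z) = 1 - 0.8z - 0.88z^2 + 0.2z^3.
Stationarity requires all roots to lie outside the unit circle, i.e. |z| > 1 for every root.
Degree 3: look for a simple real root z0 first, then factor out (1 - z/z0) and solve the remaining quadratic.
Testing z0 = 5: P(5) = 1 + (-0.8)(5) + (-0.88)(5)^2 + (0.2)(5)^3
  = 1 + (-4) + (-22) + (25) = 0.  So z_0 = 5 is a root, |z_0| = 5.
Divide out the factor (1 - 0.2 z) = (1 - z/z0) (since 1/z0 = 0.2):
  P(z) = (1 - 0.2 z)(1 + (-0.6) z + (-1) z^2)
  [check: z-coef -0.6 - (0.2) = -0.8; z^2-coef -1 - (0.2)(-0.6) = -0.88; z^3-coef -(0.2)(-1) = 0.2.]
Remaining roots from the quadratic factor 1 + (-0.6) z + (-1) z^2:
  Set 1 + (-0.6) z + (-1) z^2 = 0, i.e. a z^2 + b z + c = 0 with a = -1, b = -0.6, c = 1.
  Discriminant D = b^2 - 4ac = (-0.6)^2 - 4*(-1)*1 = 0.36 - (-4) = 4.36.
  D >= 0, so the roots are real: z = (-b +/- sqrt(D)) / (2a) = (0.6 +/- 2.088061) / (-2).
    z_1 = (0.6 + 2.088061) / (-2) = -1.344,   |z_1| = 1.344.
    z_2 = (0.6 - 2.088061) / (-2) = 0.744,   |z_2| = 0.744.
Moduli of all roots: 5.0000, 1.3440, 0.7440.
All moduli strictly greater than 1? No.
Verdict: Not stationary.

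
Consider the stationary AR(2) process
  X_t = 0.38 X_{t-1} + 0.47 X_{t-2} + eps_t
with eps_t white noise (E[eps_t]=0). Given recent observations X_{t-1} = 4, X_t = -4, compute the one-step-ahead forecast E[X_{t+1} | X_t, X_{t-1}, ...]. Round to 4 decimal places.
E[X_{t+1} \mid \mathcal F_t] = 0.3600

For an AR(p) model X_t = c + sum_i phi_i X_{t-i} + eps_t, the
one-step-ahead conditional mean is
  E[X_{t+1} | X_t, ...] = c + sum_i phi_i X_{t+1-i}.
Substitute known values:
  E[X_{t+1} | ...] = (0.38) * (-4) + (0.47) * (4)
                   = 0.3600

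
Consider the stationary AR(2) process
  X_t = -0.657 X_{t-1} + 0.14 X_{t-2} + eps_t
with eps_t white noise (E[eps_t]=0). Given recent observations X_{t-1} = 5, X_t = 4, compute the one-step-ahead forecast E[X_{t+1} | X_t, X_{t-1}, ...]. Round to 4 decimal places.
E[X_{t+1} \mid \mathcal F_t] = -1.9280

For an AR(p) model X_t = c + sum_i phi_i X_{t-i} + eps_t, the
one-step-ahead conditional mean is
  E[X_{t+1} | X_t, ...] = c + sum_i phi_i X_{t+1-i}.
Substitute known values:
  E[X_{t+1} | ...] = (-0.657) * (4) + (0.14) * (5)
                   = -1.9280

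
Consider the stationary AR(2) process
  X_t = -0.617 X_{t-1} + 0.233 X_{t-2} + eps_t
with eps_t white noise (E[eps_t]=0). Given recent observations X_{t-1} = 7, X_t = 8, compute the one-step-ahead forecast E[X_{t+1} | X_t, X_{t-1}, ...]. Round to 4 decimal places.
E[X_{t+1} \mid \mathcal F_t] = -3.3050

For an AR(p) model X_t = c + sum_i phi_i X_{t-i} + eps_t, the
one-step-ahead conditional mean is
  E[X_{t+1} | X_t, ...] = c + sum_i phi_i X_{t+1-i}.
Substitute known values:
  E[X_{t+1} | ...] = (-0.617) * (8) + (0.233) * (7)
                   = -3.3050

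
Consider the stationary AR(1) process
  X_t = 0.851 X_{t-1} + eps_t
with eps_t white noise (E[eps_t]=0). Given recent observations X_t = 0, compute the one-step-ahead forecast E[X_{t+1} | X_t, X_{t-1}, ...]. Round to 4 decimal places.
E[X_{t+1} \mid \mathcal F_t] = 0.0000

For an AR(p) model X_t = c + sum_i phi_i X_{t-i} + eps_t, the
one-step-ahead conditional mean is
  E[X_{t+1} | X_t, ...] = c + sum_i phi_i X_{t+1-i}.
Substitute known values:
  E[X_{t+1} | ...] = (0.851) * (0)
                   = 0.0000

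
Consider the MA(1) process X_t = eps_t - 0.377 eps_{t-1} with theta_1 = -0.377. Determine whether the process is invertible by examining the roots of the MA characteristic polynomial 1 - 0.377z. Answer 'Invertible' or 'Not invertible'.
\text{Invertible}

The MA(q) characteristic polynomial is P(z) = 1 - 0.377z.
Invertibility requires all roots to lie outside the unit circle, i.e. |z| > 1 for every root.
This is linear in z: 1 + (-0.377) z = 0  =>  z = -1/(-0.377) = 2.65252,  |z| = 2.65252.
Moduli of all roots: 2.6525.
All moduli strictly greater than 1? Yes.
Verdict: Invertible.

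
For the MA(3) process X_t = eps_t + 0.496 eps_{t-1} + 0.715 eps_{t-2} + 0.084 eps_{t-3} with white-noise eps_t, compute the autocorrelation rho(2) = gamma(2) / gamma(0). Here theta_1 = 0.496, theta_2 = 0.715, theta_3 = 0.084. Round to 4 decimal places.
\rho(2) = 0.4289

For an MA(q) process with theta_0 = 1, the autocovariance is
  gamma(k) = sigma^2 * sum_{i=0..q-k} theta_i * theta_{i+k},
and rho(k) = gamma(k) / gamma(0). Sigma^2 cancels.
  numerator   = (1)*(0.715) + (0.496)*(0.084) = 0.756664.
  denominator = (1)^2 + (0.496)^2 + (0.715)^2 + (0.084)^2 = 1.764297.
  rho(2) = 0.756664 / 1.764297 = 0.4289.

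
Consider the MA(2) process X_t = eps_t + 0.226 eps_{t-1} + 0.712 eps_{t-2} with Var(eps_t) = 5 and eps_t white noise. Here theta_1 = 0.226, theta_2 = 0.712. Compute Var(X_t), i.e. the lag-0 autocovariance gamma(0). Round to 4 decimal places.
\gamma(0) = 7.7901

For an MA(q) process X_t = eps_t + sum_i theta_i eps_{t-i} with
Var(eps_t) = sigma^2, the variance is
  gamma(0) = sigma^2 * (1 + sum_i theta_i^2).
  sum_i theta_i^2 = (0.226)^2 + (0.712)^2 = 0.051076 + 0.506944 = 0.55802.
  gamma(0) = 5 * (1 + 0.55802) = 5 * 1.55802 = 7.7901.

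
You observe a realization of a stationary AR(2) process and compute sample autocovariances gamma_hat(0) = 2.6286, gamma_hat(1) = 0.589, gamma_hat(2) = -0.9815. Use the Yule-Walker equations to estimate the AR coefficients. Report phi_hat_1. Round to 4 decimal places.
\hat\phi_{1} = 0.3240

The Yule-Walker equations for an AR(p) process read, in matrix form,
  Gamma_p phi = r_p,   with   (Gamma_p)_{ij} = gamma(|i - j|),
                       (r_p)_i = gamma(i),   i,j = 1..p.
Substitute the sample gammas (Toeplitz matrix and right-hand side of size 2):
  Gamma_p = [[2.6286, 0.589], [0.589, 2.6286]]
  r_p     = [0.589, -0.9815]
Written out:
  2.6286 phi_1 + 0.589 phi_2 = 0.589
  0.589 phi_1 + 2.6286 phi_2 = -0.9815
Solve by Cramer's rule:
  det = gamma(0)^2 - gamma(1)^2 = (2.6286)^2 - (0.589)^2 = 6.90953796 - 0.346921 = 6.56261696
  phi_hat_1 = [gamma(1) gamma(0) - gamma(1) gamma(2)] / det = [(0.589)(2.6286) - (0.589)(-0.9815)] / 6.56261696 = 2.1263489 / 6.56261696 = 0.324
  phi_hat_2 = [gamma(0) gamma(2) - gamma(1)^2] / det = [(2.6286)(-0.9815) - (0.589)^2] / 6.56261696 = -2.9268919 / 6.56261696 = -0.446
So phi_hat = [0.3240, -0.4460].
Therefore phi_hat_1 = 0.3240.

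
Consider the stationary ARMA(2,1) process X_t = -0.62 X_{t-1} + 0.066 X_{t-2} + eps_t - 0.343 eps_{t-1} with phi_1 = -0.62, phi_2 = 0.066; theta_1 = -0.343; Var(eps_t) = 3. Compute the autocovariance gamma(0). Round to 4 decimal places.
\gamma(0) = 8.4736

Multiply the model equation by X_{t-k} and take expectations. With theta_0 = psi_0 = 1 and psi_j the MA(infinity) weights, this gives
  gamma(k) - sum_i phi_i gamma(k-i) = c_k,
  c_k = sigma^2 * sum_{j=k..q} theta_j psi_{j-k}   (c_k = 0 for k > q),
using gamma(-m) = gamma(m).
psi-weights needed (psi_j = theta_j + sum_i phi_i psi_{j-i}):
  psi_1 = theta_1 + phi_1 = -0.343 + (-0.62) = -0.963
Right-hand sides:
  c_0 = sigma^2 (1 + theta_1 psi_1) = 3 * (1 + (-0.343)(-0.963)) = 3 * 1.330309 = 3.990927
  c_1 = sigma^2 theta_1 = 3 * (-0.343) = -1.029
  c_2 = 0
Equations for k = 0, 1, 2 (AR order 2, c_2 = 0):
  (E0) gamma(0) = phi_1 gamma(1) + phi_2 gamma(2) + c_0
  (E1) gamma(1) = phi_1 gamma(0) + phi_2 gamma(1) + c_1
  (E2) gamma(2) = phi_1 gamma(1) + phi_2 gamma(0)
From (E1): gamma(1) = A gamma(0) + B with
  A = phi_1 / (1 - phi_2) = -0.62 / 0.934 = -0.663812,   B = c_1 / (1 - phi_2) = -1.029 / 0.934 = -1.101713.
Insert (E2) into (E0): gamma(0) (1 - phi_2^2) = phi_1 (1 + phi_2) gamma(1) + c_0.
  phi_1 (1 + phi_2) = (-0.62)(1.066) = -0.66092,   1 - phi_2^2 = 0.995644.
Replace gamma(1) by A gamma(0) + B and collect gamma(0):
  gamma(0) [0.995644 - (-0.66092)(-0.663812)] = (-0.66092)(-1.101713) + 3.990927
  gamma(0) * 0.556918 = 4.719071
  gamma(0) = 4.719071 / 0.556918 = 8.473553.
Therefore gamma(0) = 8.4736 (to 4 decimal places).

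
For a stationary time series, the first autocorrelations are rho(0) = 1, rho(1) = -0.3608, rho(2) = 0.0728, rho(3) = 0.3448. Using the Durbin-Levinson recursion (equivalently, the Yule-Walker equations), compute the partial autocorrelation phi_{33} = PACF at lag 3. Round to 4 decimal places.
\phi_{33} = 0.4030

The PACF at lag k is phi_{kk}, the last component of the solution
to the Yule-Walker system G_k phi = r_k where
  (G_k)_{ij} = rho(|i - j|), (r_k)_i = rho(i), i,j = 1..k.
Equivalently, Durbin-Levinson gives phi_{kk} iteratively:
  phi_{11} = rho(1)
  phi_{kk} = [rho(k) - sum_{j=1..k-1} phi_{k-1,j} rho(k-j)]
            / [1 - sum_{j=1..k-1} phi_{k-1,j} rho(j)],
  phi_{k,j} = phi_{k-1,j} - phi_{kk} phi_{k-1,k-j},  j = 1..k-1.
Step k = 1:
  phi_11 = rho(1) = -0.3608.
Step k = 2:
  phi_22 = [rho(2) - phi_11 rho(1)] / [1 - phi_11 rho(1)] = [0.0728 - (-0.3608)(-0.3608)] / [1 - (-0.3608)(-0.3608)]
         = -0.05737664 / 0.86982336 = -0.065964.
  Update: phi_21 = phi_11 - phi_22 phi_11 = -0.3608 - (-0.065964)(-0.3608) = -0.3846.
Step k = 3:
  phi_33 = [rho(3) - phi_21 rho(2) - phi_22 rho(1)] / [1 - phi_21 rho(1) - phi_22 rho(2)]
    numerator   = 0.3448 - (-0.3846)(0.0728) - (-0.065964)(-0.3608) = 0.3489992
    denominator = 1 - (-0.3846)(-0.3608) - (-0.065964)(0.0728) = 0.86603859
  phi_33 = 0.3489992 / 0.86603859 = 0.403.
Therefore phi_{33} = 0.4030.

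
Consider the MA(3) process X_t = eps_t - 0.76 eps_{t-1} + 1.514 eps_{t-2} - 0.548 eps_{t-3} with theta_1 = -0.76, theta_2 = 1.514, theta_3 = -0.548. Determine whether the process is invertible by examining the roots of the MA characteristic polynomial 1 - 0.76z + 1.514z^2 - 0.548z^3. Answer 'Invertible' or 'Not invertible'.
\text{Not invertible}

The MA(q) characteristic polynomial is P(z) = 1 - 0.76z + 1.514z^2 - 0.548z^3.
Invertibility requires all roots to lie outside the unit circle, i.e. |z| > 1 for every root.
Degree 3: look for a simple real root z0 first, then factor out (1 - z/z0) and solve the remaining quadratic.
Testing z0 = 2.5: P(2.5) = 1 + (-0.76)(2.5) + (1.514)(2.5)^2 + (-0.548)(2.5)^3
  = 1 + (-1.9) + (9.4625) + (-8.5625) = 0.  So z_0 = 2.5 is a root, |z_0| = 2.5.
Divide out the factor (1 - 0.4 z) = (1 - z/z0) (since 1/z0 = 0.4):
  P(z) = (1 - 0.4 z)(1 + (-0.36) z + (1.37) z^2)
  [check: z-coef -0.36 - (0.4) = -0.76; z^2-coef 1.37 - (0.4)(-0.36) = 1.514; z^3-coef -(0.4)(1.37) = -0.548.]
Remaining roots from the quadratic factor 1 + (-0.36) z + (1.37) z^2:
  Set 1 + (-0.36) z + (1.37) z^2 = 0, i.e. a z^2 + b z + c = 0 with a = 1.37, b = -0.36, c = 1.
  Discriminant D = b^2 - 4ac = (-0.36)^2 - 4*(1.37)*1 = 0.1296 - (5.48) = -5.3504.
  D < 0, so the roots are the complex-conjugate pair z = (-b +/- i sqrt(-D)) / (2a) = 0.1314 +/- 0.8442i.
  For a conjugate pair |z|^2 = z * conj(z) = (product of roots) = c/a = 1/(1.37) = 0.729927, so |z| = sqrt(0.729927) = 0.8544 for both roots.
Moduli of all roots: 2.5000, 0.8544, 0.8544.
All moduli strictly greater than 1? No.
Verdict: Not invertible.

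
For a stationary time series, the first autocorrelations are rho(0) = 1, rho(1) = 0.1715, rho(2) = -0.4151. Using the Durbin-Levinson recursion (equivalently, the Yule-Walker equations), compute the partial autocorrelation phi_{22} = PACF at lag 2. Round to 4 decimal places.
\phi_{22} = -0.4580

The PACF at lag k is phi_{kk}, the last component of the solution
to the Yule-Walker system G_k phi = r_k where
  (G_k)_{ij} = rho(|i - j|), (r_k)_i = rho(i), i,j = 1..k.
Equivalently, Durbin-Levinson gives phi_{kk} iteratively:
  phi_{11} = rho(1)
  phi_{kk} = [rho(k) - sum_{j=1..k-1} phi_{k-1,j} rho(k-j)]
            / [1 - sum_{j=1..k-1} phi_{k-1,j} rho(j)],
  phi_{k,j} = phi_{k-1,j} - phi_{kk} phi_{k-1,k-j},  j = 1..k-1.
Step k = 1:
  phi_11 = rho(1) = 0.1715.
Step k = 2:
  phi_22 = [rho(2) - phi_11 rho(1)] / [1 - phi_11 rho(1)] = [-0.4151 - (0.1715)(0.1715)] / [1 - (0.1715)(0.1715)]
         = -0.44451225 / 0.97058775 = -0.458.
Therefore phi_{22} = -0.4580.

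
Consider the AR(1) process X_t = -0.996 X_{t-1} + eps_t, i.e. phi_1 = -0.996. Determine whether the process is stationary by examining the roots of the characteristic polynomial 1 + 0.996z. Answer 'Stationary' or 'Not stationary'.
\text{Stationary}

The AR(p) characteristic polynomial is P(z) = 1 + 0.996z.
Stationarity requires all roots to lie outside the unit circle, i.e. |z| > 1 for every root.
This is linear in z: 1 + (0.996) z = 0  =>  z = -1/(0.996) = -1.004016,  |z| = 1.004016.
Moduli of all roots: 1.0040.
All moduli strictly greater than 1? Yes.
Verdict: Stationary.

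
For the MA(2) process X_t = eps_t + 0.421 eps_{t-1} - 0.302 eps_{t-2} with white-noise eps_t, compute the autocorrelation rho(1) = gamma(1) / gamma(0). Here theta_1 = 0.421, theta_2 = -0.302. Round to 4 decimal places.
\rho(1) = 0.2317

For an MA(q) process with theta_0 = 1, the autocovariance is
  gamma(k) = sigma^2 * sum_{i=0..q-k} theta_i * theta_{i+k},
and rho(k) = gamma(k) / gamma(0). Sigma^2 cancels.
  numerator   = (1)*(0.421) + (0.421)*(-0.302) = 0.293858.
  denominator = (1)^2 + (0.421)^2 + (-0.302)^2 = 1.268445.
  rho(1) = 0.293858 / 1.268445 = 0.2317.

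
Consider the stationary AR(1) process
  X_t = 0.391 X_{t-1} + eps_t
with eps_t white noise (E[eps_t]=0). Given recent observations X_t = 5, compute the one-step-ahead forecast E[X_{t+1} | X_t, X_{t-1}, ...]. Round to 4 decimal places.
E[X_{t+1} \mid \mathcal F_t] = 1.9550

For an AR(p) model X_t = c + sum_i phi_i X_{t-i} + eps_t, the
one-step-ahead conditional mean is
  E[X_{t+1} | X_t, ...] = c + sum_i phi_i X_{t+1-i}.
Substitute known values:
  E[X_{t+1} | ...] = (0.391) * (5)
                   = 1.9550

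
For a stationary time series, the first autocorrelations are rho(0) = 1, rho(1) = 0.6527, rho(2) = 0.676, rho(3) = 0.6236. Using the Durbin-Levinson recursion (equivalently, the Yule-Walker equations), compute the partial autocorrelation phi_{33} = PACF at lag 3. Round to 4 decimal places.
\phi_{33} = 0.1941

The PACF at lag k is phi_{kk}, the last component of the solution
to the Yule-Walker system G_k phi = r_k where
  (G_k)_{ij} = rho(|i - j|), (r_k)_i = rho(i), i,j = 1..k.
Equivalently, Durbin-Levinson gives phi_{kk} iteratively:
  phi_{11} = rho(1)
  phi_{kk} = [rho(k) - sum_{j=1..k-1} phi_{k-1,j} rho(k-j)]
            / [1 - sum_{j=1..k-1} phi_{k-1,j} rho(j)],
  phi_{k,j} = phi_{k-1,j} - phi_{kk} phi_{k-1,k-j},  j = 1..k-1.
Step k = 1:
  phi_11 = rho(1) = 0.6527.
Step k = 2:
  phi_22 = [rho(2) - phi_11 rho(1)] / [1 - phi_11 rho(1)] = [0.676 - (0.6527)(0.6527)] / [1 - (0.6527)(0.6527)]
         = 0.24998271 / 0.57398271 = 0.435523.
  Update: phi_21 = phi_11 - phi_22 phi_11 = 0.6527 - (0.435523)(0.6527) = 0.368434.
Step k = 3:
  phi_33 = [rho(3) - phi_21 rho(2) - phi_22 rho(1)] / [1 - phi_21 rho(1) - phi_22 rho(2)]
    numerator   = 0.6236 - (0.368434)(0.676) - (0.435523)(0.6527) = 0.09027265
    denominator = 1 - (0.368434)(0.6527) - (0.435523)(0.676) = 0.46510947
  phi_33 = 0.09027265 / 0.46510947 = 0.1941.
Therefore phi_{33} = 0.1941.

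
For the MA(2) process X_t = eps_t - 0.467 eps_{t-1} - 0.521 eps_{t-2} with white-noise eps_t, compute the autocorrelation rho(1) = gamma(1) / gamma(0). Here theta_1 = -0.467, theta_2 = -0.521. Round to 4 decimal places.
\rho(1) = -0.1502

For an MA(q) process with theta_0 = 1, the autocovariance is
  gamma(k) = sigma^2 * sum_{i=0..q-k} theta_i * theta_{i+k},
and rho(k) = gamma(k) / gamma(0). Sigma^2 cancels.
  numerator   = (1)*(-0.467) + (-0.467)*(-0.521) = -0.223693.
  denominator = (1)^2 + (-0.467)^2 + (-0.521)^2 = 1.48953.
  rho(1) = -0.223693 / 1.48953 = -0.1502.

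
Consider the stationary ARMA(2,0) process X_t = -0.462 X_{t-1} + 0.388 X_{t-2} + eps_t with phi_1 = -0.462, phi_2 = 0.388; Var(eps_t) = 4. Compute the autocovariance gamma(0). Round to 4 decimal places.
\gamma(0) = 10.9478

Multiply the model equation by X_{t-k} and take expectations. With theta_0 = psi_0 = 1 and psi_j the MA(infinity) weights, this gives
  gamma(k) - sum_i phi_i gamma(k-i) = c_k,
  c_k = sigma^2 * sum_{j=k..q} theta_j psi_{j-k}   (c_k = 0 for k > q),
using gamma(-m) = gamma(m).
Pure AR (q = 0): c_0 = sigma^2 = 4, c_k = 0 for k >= 1.
Equations for k = 0, 1, 2 (AR order 2, c_2 = 0):
  (E0) gamma(0) = phi_1 gamma(1) + phi_2 gamma(2) + c_0
  (E1) gamma(1) = phi_1 gamma(0) + phi_2 gamma(1) + c_1
  (E2) gamma(2) = phi_1 gamma(1) + phi_2 gamma(0)
From (E1): gamma(1) = A gamma(0) + B with
  A = phi_1 / (1 - phi_2) = -0.462 / 0.612 = -0.754902,   B = c_1 / (1 - phi_2) = 0 / 0.612 = 0.
Insert (E2) into (E0): gamma(0) (1 - phi_2^2) = phi_1 (1 + phi_2) gamma(1) + c_0.
  phi_1 (1 + phi_2) = (-0.462)(1.388) = -0.641256,   1 - phi_2^2 = 0.849456.
Replace gamma(1) by A gamma(0) + B and collect gamma(0):
  gamma(0) [0.849456 - (-0.641256)(-0.754902)] = c_0 = 4
  gamma(0) * 0.365371 = 4
  gamma(0) = 4 / 0.365371 = 10.947789.
Therefore gamma(0) = 10.9478 (to 4 decimal places).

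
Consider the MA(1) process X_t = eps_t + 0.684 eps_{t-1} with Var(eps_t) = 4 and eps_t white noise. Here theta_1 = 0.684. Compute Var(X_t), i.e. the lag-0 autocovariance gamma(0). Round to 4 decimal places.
\gamma(0) = 5.8714

For an MA(q) process X_t = eps_t + sum_i theta_i eps_{t-i} with
Var(eps_t) = sigma^2, the variance is
  gamma(0) = sigma^2 * (1 + sum_i theta_i^2).
  sum_i theta_i^2 = (0.684)^2 = 0.467856.
  gamma(0) = 4 * (1 + 0.467856) = 4 * 1.467856 = 5.871424, which rounds to 5.8714.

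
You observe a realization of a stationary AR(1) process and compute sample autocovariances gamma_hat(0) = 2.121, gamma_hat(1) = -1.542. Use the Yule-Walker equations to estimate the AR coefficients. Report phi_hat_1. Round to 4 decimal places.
\hat\phi_{1} = -0.7270

The Yule-Walker equations for an AR(p) process read, in matrix form,
  Gamma_p phi = r_p,   with   (Gamma_p)_{ij} = gamma(|i - j|),
                       (r_p)_i = gamma(i),   i,j = 1..p.
Substitute the sample gammas (Toeplitz matrix and right-hand side of size 1):
  Gamma_p = [[2.121]]
  r_p     = [-1.542]
With p = 1 this is the single equation gamma(0) phi_1 = gamma(1):
  phi_hat_1 = gamma(1) / gamma(0) = -1.542 / 2.121 = -0.7270.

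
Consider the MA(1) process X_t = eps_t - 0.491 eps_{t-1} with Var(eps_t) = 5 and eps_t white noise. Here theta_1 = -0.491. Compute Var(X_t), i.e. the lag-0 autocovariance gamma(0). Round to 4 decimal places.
\gamma(0) = 6.2054

For an MA(q) process X_t = eps_t + sum_i theta_i eps_{t-i} with
Var(eps_t) = sigma^2, the variance is
  gamma(0) = sigma^2 * (1 + sum_i theta_i^2).
  sum_i theta_i^2 = (-0.491)^2 = 0.241081.
  gamma(0) = 5 * (1 + 0.241081) = 5 * 1.241081 = 6.205405, which rounds to 6.2054.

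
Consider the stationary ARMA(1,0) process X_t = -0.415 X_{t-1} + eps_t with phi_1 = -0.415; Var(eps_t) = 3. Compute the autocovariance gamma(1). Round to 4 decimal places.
\gamma(1) = -1.5040

Multiply the model equation by X_{t-k} and take expectations. With theta_0 = psi_0 = 1 and psi_j the MA(infinity) weights, this gives
  gamma(k) - sum_i phi_i gamma(k-i) = c_k,
  c_k = sigma^2 * sum_{j=k..q} theta_j psi_{j-k}   (c_k = 0 for k > q),
using gamma(-m) = gamma(m).
Pure AR (q = 0): c_0 = sigma^2 = 3, c_k = 0 for k >= 1.
Equations for k = 0 and k = 1 (AR order 1):
  gamma(0) = phi_1 gamma(1) + c_0
  gamma(1) = phi_1 gamma(0) + c_1
Substituting the second into the first: gamma(0) (1 - phi_1^2) = c_0 + phi_1 c_1, so
  gamma(0) = c_0 / (1 - phi_1^2) = 3 / (1 - (-0.415)^2) = 3 / 0.827775 = 3.624173.
  gamma(1) = phi_1 gamma(0) = (-0.415)(3.624173) = -1.504032.
Therefore gamma(1) = -1.5040 (to 4 decimal places).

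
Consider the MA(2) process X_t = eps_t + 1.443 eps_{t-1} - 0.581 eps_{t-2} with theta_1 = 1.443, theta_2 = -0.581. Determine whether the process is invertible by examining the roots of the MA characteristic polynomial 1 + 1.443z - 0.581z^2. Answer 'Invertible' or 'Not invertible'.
\text{Not invertible}

The MA(q) characteristic polynomial is P(z) = 1 + 1.443z - 0.581z^2.
Invertibility requires all roots to lie outside the unit circle, i.e. |z| > 1 for every root.
Set 1 + (1.443) z + (-0.581) z^2 = 0, i.e. a z^2 + b z + c = 0 with a = -0.581, b = 1.443, c = 1.
Discriminant D = b^2 - 4ac = (1.443)^2 - 4*(-0.581)*1 = 2.082249 - (-2.324) = 4.406249.
D >= 0, so the roots are real: z = (-b +/- sqrt(D)) / (2a) = (-1.443 +/- 2.099107) / (-1.162).
  z_1 = (-1.443 + 2.099107) / (-1.162) = -0.5646,   |z_1| = 0.5646.
  z_2 = (-1.443 - 2.099107) / (-1.162) = 3.0483,   |z_2| = 3.0483.
Moduli of all roots: 0.5646, 3.0483.
All moduli strictly greater than 1? No.
Verdict: Not invertible.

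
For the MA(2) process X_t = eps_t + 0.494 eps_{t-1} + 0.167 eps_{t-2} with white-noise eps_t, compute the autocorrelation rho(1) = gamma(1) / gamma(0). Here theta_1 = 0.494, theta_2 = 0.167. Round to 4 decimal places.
\rho(1) = 0.4532

For an MA(q) process with theta_0 = 1, the autocovariance is
  gamma(k) = sigma^2 * sum_{i=0..q-k} theta_i * theta_{i+k},
and rho(k) = gamma(k) / gamma(0). Sigma^2 cancels.
  numerator   = (1)*(0.494) + (0.494)*(0.167) = 0.576498.
  denominator = (1)^2 + (0.494)^2 + (0.167)^2 = 1.271925.
  rho(1) = 0.576498 / 1.271925 = 0.4532.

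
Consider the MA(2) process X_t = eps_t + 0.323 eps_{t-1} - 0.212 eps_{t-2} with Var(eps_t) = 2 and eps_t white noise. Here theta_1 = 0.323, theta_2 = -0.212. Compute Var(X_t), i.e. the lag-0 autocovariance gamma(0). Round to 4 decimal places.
\gamma(0) = 2.2985

For an MA(q) process X_t = eps_t + sum_i theta_i eps_{t-i} with
Var(eps_t) = sigma^2, the variance is
  gamma(0) = sigma^2 * (1 + sum_i theta_i^2).
  sum_i theta_i^2 = (0.323)^2 + (-0.212)^2 = 0.104329 + 0.044944 = 0.149273.
  gamma(0) = 2 * (1 + 0.149273) = 2 * 1.149273 = 2.298546, which rounds to 2.2985.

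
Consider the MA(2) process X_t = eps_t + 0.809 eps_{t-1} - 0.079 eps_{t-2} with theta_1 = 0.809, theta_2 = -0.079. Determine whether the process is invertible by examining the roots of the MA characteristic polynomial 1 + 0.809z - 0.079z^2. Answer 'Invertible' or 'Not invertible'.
\text{Invertible}

The MA(q) characteristic polynomial is P(z) = 1 + 0.809z - 0.079z^2.
Invertibility requires all roots to lie outside the unit circle, i.e. |z| > 1 for every root.
Set 1 + (0.809) z + (-0.079) z^2 = 0, i.e. a z^2 + b z + c = 0 with a = -0.079, b = 0.809, c = 1.
Discriminant D = b^2 - 4ac = (0.809)^2 - 4*(-0.079)*1 = 0.654481 - (-0.316) = 0.970481.
D >= 0, so the roots are real: z = (-b +/- sqrt(D)) / (2a) = (-0.809 +/- 0.98513) / (-0.158).
  z_1 = (-0.809 + 0.98513) / (-0.158) = -1.1147,   |z_1| = 1.1147.
  z_2 = (-0.809 - 0.98513) / (-0.158) = 11.3553,   |z_2| = 11.3553.
Moduli of all roots: 1.1147, 11.3553.
All moduli strictly greater than 1? Yes.
Verdict: Invertible.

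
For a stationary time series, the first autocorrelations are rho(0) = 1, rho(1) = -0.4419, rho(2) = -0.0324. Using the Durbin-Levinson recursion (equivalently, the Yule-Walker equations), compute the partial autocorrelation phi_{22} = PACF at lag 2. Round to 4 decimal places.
\phi_{22} = -0.2829

The PACF at lag k is phi_{kk}, the last component of the solution
to the Yule-Walker system G_k phi = r_k where
  (G_k)_{ij} = rho(|i - j|), (r_k)_i = rho(i), i,j = 1..k.
Equivalently, Durbin-Levinson gives phi_{kk} iteratively:
  phi_{11} = rho(1)
  phi_{kk} = [rho(k) - sum_{j=1..k-1} phi_{k-1,j} rho(k-j)]
            / [1 - sum_{j=1..k-1} phi_{k-1,j} rho(j)],
  phi_{k,j} = phi_{k-1,j} - phi_{kk} phi_{k-1,k-j},  j = 1..k-1.
Step k = 1:
  phi_11 = rho(1) = -0.4419.
Step k = 2:
  phi_22 = [rho(2) - phi_11 rho(1)] / [1 - phi_11 rho(1)] = [-0.0324 - (-0.4419)(-0.4419)] / [1 - (-0.4419)(-0.4419)]
         = -0.22767561 / 0.80472439 = -0.2829.
Therefore phi_{22} = -0.2829.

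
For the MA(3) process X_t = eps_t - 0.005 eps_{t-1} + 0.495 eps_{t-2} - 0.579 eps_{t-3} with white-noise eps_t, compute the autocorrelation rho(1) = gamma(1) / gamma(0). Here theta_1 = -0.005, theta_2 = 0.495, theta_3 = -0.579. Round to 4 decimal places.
\rho(1) = -0.1861

For an MA(q) process with theta_0 = 1, the autocovariance is
  gamma(k) = sigma^2 * sum_{i=0..q-k} theta_i * theta_{i+k},
and rho(k) = gamma(k) / gamma(0). Sigma^2 cancels.
  numerator   = (1)*(-0.005) + (-0.005)*(0.495) + (0.495)*(-0.579) = -0.29408.
  denominator = (1)^2 + (-0.005)^2 + (0.495)^2 + (-0.579)^2 = 1.580291.
  rho(1) = -0.29408 / 1.580291 = -0.1861.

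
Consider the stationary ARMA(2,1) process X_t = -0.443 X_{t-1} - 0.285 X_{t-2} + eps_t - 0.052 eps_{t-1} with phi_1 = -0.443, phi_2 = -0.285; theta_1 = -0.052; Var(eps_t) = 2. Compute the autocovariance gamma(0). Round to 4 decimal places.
\gamma(0) = 2.5657

Multiply the model equation by X_{t-k} and take expectations. With theta_0 = psi_0 = 1 and psi_j the MA(infinity) weights, this gives
  gamma(k) - sum_i phi_i gamma(k-i) = c_k,
  c_k = sigma^2 * sum_{j=k..q} theta_j psi_{j-k}   (c_k = 0 for k > q),
using gamma(-m) = gamma(m).
psi-weights needed (psi_j = theta_j + sum_i phi_i psi_{j-i}):
  psi_1 = theta_1 + phi_1 = -0.052 + (-0.443) = -0.495
Right-hand sides:
  c_0 = sigma^2 (1 + theta_1 psi_1) = 2 * (1 + (-0.052)(-0.495)) = 2 * 1.02574 = 2.05148
  c_1 = sigma^2 theta_1 = 2 * (-0.052) = -0.104
  c_2 = 0
Equations for k = 0, 1, 2 (AR order 2, c_2 = 0):
  (E0) gamma(0) = phi_1 gamma(1) + phi_2 gamma(2) + c_0
  (E1) gamma(1) = phi_1 gamma(0) + phi_2 gamma(1) + c_1
  (E2) gamma(2) = phi_1 gamma(1) + phi_2 gamma(0)
From (E1): gamma(1) = A gamma(0) + B with
  A = phi_1 / (1 - phi_2) = -0.443 / 1.285 = -0.344747,   B = c_1 / (1 - phi_2) = -0.104 / 1.285 = -0.080934.
Insert (E2) into (E0): gamma(0) (1 - phi_2^2) = phi_1 (1 + phi_2) gamma(1) + c_0.
  phi_1 (1 + phi_2) = (-0.443)(0.715) = -0.316745,   1 - phi_2^2 = 0.918775.
Replace gamma(1) by A gamma(0) + B and collect gamma(0):
  gamma(0) [0.918775 - (-0.316745)(-0.344747)] = (-0.316745)(-0.080934) + 2.05148
  gamma(0) * 0.809578 = 2.077115
  gamma(0) = 2.077115 / 0.809578 = 2.565676.
Therefore gamma(0) = 2.5657 (to 4 decimal places).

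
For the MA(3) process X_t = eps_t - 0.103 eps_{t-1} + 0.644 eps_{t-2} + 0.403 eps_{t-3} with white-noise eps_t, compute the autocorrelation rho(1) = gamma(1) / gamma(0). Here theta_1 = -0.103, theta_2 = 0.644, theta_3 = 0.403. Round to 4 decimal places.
\rho(1) = 0.0568

For an MA(q) process with theta_0 = 1, the autocovariance is
  gamma(k) = sigma^2 * sum_{i=0..q-k} theta_i * theta_{i+k},
and rho(k) = gamma(k) / gamma(0). Sigma^2 cancels.
  numerator   = (1)*(-0.103) + (-0.103)*(0.644) + (0.644)*(0.403) = 0.0902.
  denominator = (1)^2 + (-0.103)^2 + (0.644)^2 + (0.403)^2 = 1.587754.
  rho(1) = 0.0902 / 1.587754 = 0.0568.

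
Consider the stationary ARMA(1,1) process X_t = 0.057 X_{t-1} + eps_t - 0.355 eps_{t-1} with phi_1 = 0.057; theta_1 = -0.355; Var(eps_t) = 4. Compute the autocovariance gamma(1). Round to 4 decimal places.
\gamma(1) = -1.1717

Multiply the model equation by X_{t-k} and take expectations. With theta_0 = psi_0 = 1 and psi_j the MA(infinity) weights, this gives
  gamma(k) - sum_i phi_i gamma(k-i) = c_k,
  c_k = sigma^2 * sum_{j=k..q} theta_j psi_{j-k}   (c_k = 0 for k > q),
using gamma(-m) = gamma(m).
psi-weights needed (psi_j = theta_j + sum_i phi_i psi_{j-i}):
  psi_1 = theta_1 + phi_1 = -0.355 + (0.057) = -0.298
Right-hand sides:
  c_0 = sigma^2 (1 + theta_1 psi_1) = 4 * (1 + (-0.355)(-0.298)) = 4 * 1.10579 = 4.42316
  c_1 = sigma^2 theta_1 = 4 * (-0.355) = -1.42
  c_2 = 0
Equations for k = 0 and k = 1 (AR order 1):
  gamma(0) = phi_1 gamma(1) + c_0
  gamma(1) = phi_1 gamma(0) + c_1
Substituting the second into the first: gamma(0) (1 - phi_1^2) = c_0 + phi_1 c_1, so
  gamma(0) = (c_0 + phi_1 c_1) / (1 - phi_1^2) = (4.42316 + (0.057)(-1.42)) / (1 - (0.057)^2) = 4.34222 / 0.996751 = 4.356374.
  gamma(1) = phi_1 gamma(0) + c_1 = (0.057)(4.356374) + (-1.42) = -1.171687.
Therefore gamma(1) = -1.1717 (to 4 decimal places).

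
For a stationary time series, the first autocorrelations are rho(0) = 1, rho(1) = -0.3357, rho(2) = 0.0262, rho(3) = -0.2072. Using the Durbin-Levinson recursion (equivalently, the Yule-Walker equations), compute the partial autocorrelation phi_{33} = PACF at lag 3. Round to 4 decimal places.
\phi_{33} = -0.2620

The PACF at lag k is phi_{kk}, the last component of the solution
to the Yule-Walker system G_k phi = r_k where
  (G_k)_{ij} = rho(|i - j|), (r_k)_i = rho(i), i,j = 1..k.
Equivalently, Durbin-Levinson gives phi_{kk} iteratively:
  phi_{11} = rho(1)
  phi_{kk} = [rho(k) - sum_{j=1..k-1} phi_{k-1,j} rho(k-j)]
            / [1 - sum_{j=1..k-1} phi_{k-1,j} rho(j)],
  phi_{k,j} = phi_{k-1,j} - phi_{kk} phi_{k-1,k-j},  j = 1..k-1.
Step k = 1:
  phi_11 = rho(1) = -0.3357.
Step k = 2:
  phi_22 = [rho(2) - phi_11 rho(1)] / [1 - phi_11 rho(1)] = [0.0262 - (-0.3357)(-0.3357)] / [1 - (-0.3357)(-0.3357)]
         = -0.08649449 / 0.88730551 = -0.09748.
  Update: phi_21 = phi_11 - phi_22 phi_11 = -0.3357 - (-0.09748)(-0.3357) = -0.368424.
Step k = 3:
  phi_33 = [rho(3) - phi_21 rho(2) - phi_22 rho(1)] / [1 - phi_21 rho(1) - phi_22 rho(2)]
    numerator   = -0.2072 - (-0.368424)(0.0262) - (-0.09748)(-0.3357) = -0.23027131
    denominator = 1 - (-0.368424)(-0.3357) - (-0.09748)(0.0262) = 0.87887403
  phi_33 = -0.23027131 / 0.87887403 = -0.262.
Therefore phi_{33} = -0.2620.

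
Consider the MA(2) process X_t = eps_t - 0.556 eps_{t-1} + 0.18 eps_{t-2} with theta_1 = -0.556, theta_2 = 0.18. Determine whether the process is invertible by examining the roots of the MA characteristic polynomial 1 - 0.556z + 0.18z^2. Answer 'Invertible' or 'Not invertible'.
\text{Invertible}

The MA(q) characteristic polynomial is P(z) = 1 - 0.556z + 0.18z^2.
Invertibility requires all roots to lie outside the unit circle, i.e. |z| > 1 for every root.
Set 1 + (-0.556) z + (0.18) z^2 = 0, i.e. a z^2 + b z + c = 0 with a = 0.18, b = -0.556, c = 1.
Discriminant D = b^2 - 4ac = (-0.556)^2 - 4*(0.18)*1 = 0.309136 - (0.72) = -0.410864.
D < 0, so the roots are the complex-conjugate pair z = (-b +/- i sqrt(-D)) / (2a) = 1.5444 +/- 1.7805i.
For a conjugate pair |z|^2 = z * conj(z) = (product of roots) = c/a = 1/(0.18) = 5.555556, so |z| = sqrt(5.555556) = 2.357 for both roots.
Moduli of all roots: 2.3570, 2.3570.
All moduli strictly greater than 1? Yes.
Verdict: Invertible.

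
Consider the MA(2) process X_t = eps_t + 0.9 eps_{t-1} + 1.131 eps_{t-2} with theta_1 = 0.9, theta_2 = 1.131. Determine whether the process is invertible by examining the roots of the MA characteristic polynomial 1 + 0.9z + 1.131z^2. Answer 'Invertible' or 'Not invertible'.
\text{Not invertible}

The MA(q) characteristic polynomial is P(z) = 1 + 0.9z + 1.131z^2.
Invertibility requires all roots to lie outside the unit circle, i.e. |z| > 1 for every root.
Set 1 + (0.9) z + (1.131) z^2 = 0, i.e. a z^2 + b z + c = 0 with a = 1.131, b = 0.9, c = 1.
Discriminant D = b^2 - 4ac = (0.9)^2 - 4*(1.131)*1 = 0.81 - (4.524) = -3.714.
D < 0, so the roots are the complex-conjugate pair z = (-b +/- i sqrt(-D)) / (2a) = -0.3979 +/- 0.852i.
For a conjugate pair |z|^2 = z * conj(z) = (product of roots) = c/a = 1/(1.131) = 0.884173, so |z| = sqrt(0.884173) = 0.9403 for both roots.
Moduli of all roots: 0.9403, 0.9403.
All moduli strictly greater than 1? No.
Verdict: Not invertible.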